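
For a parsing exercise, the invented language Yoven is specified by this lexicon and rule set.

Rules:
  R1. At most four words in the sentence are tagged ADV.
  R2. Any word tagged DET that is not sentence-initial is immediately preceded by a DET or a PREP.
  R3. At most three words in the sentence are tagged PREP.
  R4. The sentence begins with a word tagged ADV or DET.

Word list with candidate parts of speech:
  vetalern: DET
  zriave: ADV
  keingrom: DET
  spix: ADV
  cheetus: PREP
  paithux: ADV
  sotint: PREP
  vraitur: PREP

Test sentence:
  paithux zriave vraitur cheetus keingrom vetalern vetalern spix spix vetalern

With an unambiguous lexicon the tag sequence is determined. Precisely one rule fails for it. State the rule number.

2

Fixed tagging: ADV ADV PREP PREP DET DET DET ADV ADV DET.
Rule check: R1 pass, R2 fail, R3 pass, R4 pass.
Only rule 2 fails.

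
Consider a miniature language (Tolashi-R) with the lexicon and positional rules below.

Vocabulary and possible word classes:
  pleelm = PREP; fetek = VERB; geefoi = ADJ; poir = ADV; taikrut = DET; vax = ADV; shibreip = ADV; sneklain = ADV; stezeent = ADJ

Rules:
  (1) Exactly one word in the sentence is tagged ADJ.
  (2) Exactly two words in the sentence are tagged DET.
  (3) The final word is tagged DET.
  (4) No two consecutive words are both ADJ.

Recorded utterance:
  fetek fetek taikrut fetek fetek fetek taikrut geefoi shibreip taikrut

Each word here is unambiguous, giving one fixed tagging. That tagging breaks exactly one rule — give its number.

2

Fixed tagging: VERB VERB DET VERB VERB VERB DET ADJ ADV DET.
Checking each rule: R1 ✓, R2 ✗, R3 ✓, R4 ✓.
Only rule 2 fails.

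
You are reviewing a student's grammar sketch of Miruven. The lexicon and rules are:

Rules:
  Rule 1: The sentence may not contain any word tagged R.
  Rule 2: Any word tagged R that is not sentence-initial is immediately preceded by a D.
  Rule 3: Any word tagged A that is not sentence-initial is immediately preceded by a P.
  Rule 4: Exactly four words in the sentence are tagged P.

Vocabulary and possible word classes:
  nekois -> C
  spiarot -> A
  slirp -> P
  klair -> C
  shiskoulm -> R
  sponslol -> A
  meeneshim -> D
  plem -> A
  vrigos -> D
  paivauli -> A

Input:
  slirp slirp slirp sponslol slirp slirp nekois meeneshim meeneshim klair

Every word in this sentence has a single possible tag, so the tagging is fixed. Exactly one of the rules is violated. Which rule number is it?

4

Fixed tagging: P P P A P P C D D C.
Checking each rule: R1 pass, R2 pass, R3 pass, R4 fail.
Only rule 4 fails.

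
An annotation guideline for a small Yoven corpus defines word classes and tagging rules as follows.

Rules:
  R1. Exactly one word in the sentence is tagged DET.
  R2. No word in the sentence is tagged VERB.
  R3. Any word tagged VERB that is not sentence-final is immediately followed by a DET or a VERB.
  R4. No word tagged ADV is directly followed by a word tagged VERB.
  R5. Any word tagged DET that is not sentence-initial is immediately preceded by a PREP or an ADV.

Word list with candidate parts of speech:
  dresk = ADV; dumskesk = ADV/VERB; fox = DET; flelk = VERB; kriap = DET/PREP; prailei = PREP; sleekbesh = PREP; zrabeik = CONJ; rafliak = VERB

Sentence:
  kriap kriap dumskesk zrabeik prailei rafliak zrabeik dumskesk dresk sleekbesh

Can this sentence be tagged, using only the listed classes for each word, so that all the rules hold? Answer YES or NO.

NO

Candidates per position — 1:kriap {DET,PREP}; 2:kriap {DET,PREP}; 3:dumskesk {ADV,VERB}; 4:zrabeik {CONJ}; 5:prailei {PREP}; 6:rafliak {VERB}; 7:zrabeik {CONJ}; 8:dumskesk {ADV,VERB}; 9:dresk {ADV}; 10:sleekbesh {PREP}.
Rule 2 cannot be satisfied by any choice of tags from the lexicon.
So there is no consistent tagging.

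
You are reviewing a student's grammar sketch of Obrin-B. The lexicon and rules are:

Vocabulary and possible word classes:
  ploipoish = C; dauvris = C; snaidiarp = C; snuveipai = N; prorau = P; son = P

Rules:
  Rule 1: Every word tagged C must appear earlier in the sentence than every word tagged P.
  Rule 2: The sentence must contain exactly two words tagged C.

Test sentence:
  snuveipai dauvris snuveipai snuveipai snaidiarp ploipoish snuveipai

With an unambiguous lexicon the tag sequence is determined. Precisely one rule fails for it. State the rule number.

2

Fixed tagging: N C N N C C N.
Rule check: R1 pass, R2 fail.
Only rule 2 fails.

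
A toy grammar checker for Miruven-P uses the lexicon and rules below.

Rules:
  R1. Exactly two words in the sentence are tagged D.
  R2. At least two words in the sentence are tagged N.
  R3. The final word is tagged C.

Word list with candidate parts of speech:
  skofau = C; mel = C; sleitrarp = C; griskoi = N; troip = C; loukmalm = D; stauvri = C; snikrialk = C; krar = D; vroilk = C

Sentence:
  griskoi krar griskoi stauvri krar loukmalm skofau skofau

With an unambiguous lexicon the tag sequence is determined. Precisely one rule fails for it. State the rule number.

Fixed tagging: N D N C D D C C.
Applying the rules: R1 violated, R2 holds, R3 holds.
Only rule 1 fails.

1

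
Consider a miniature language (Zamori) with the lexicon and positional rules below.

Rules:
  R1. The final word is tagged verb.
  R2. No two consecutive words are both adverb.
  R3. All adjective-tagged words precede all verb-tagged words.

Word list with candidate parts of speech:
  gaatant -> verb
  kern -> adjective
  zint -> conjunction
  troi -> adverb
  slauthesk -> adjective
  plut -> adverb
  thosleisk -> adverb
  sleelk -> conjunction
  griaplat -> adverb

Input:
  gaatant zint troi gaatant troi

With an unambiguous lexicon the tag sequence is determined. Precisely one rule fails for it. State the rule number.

Fixed tagging: verb conjunction adverb verb adverb.
Checking each rule: R1 fail, R2 pass, R3 pass.
Only rule 1 fails.

1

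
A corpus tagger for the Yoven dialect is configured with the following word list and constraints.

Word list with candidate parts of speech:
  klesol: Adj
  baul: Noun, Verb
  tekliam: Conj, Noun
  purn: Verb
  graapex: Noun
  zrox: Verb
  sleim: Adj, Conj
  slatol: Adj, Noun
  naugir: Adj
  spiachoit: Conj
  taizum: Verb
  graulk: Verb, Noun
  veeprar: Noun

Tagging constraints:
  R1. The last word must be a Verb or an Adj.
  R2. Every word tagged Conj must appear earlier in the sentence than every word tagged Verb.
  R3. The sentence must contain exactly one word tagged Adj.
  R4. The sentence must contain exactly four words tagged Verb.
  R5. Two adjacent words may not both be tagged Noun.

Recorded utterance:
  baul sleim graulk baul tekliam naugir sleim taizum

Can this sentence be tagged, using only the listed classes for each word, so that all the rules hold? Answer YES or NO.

NO

Candidates per position — 1:baul {Noun,Verb}; 2:sleim {Adj,Conj}; 3:graulk {Verb,Noun}; 4:baul {Noun,Verb}; 5:tekliam {Conj,Noun}; 6:naugir {Adj}; 7:sleim {Adj,Conj}; 8:taizum {Verb}.
Every candidate sequence violates at least one rule; no consistent tagging exists.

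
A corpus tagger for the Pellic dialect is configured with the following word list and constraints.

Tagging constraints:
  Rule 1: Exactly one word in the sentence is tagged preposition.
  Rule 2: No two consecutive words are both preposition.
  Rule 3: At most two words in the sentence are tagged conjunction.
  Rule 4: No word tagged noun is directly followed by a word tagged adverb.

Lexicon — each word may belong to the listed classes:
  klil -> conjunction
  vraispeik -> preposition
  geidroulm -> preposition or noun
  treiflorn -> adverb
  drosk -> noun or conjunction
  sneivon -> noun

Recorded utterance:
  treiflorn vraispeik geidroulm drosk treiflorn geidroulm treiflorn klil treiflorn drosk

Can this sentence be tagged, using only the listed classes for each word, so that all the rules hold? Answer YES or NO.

Candidates per position — 1:treiflorn {adverb}; 2:vraispeik {preposition}; 3:geidroulm {preposition,noun}; 4:drosk {noun,conjunction}; 5:treiflorn {adverb}; 6:geidroulm {preposition,noun}; 7:treiflorn {adverb}; 8:klil {conjunction}; 9:treiflorn {adverb}; 10:drosk {noun,conjunction}.
Every candidate sequence violates at least one rule; no consistent tagging exists.

NO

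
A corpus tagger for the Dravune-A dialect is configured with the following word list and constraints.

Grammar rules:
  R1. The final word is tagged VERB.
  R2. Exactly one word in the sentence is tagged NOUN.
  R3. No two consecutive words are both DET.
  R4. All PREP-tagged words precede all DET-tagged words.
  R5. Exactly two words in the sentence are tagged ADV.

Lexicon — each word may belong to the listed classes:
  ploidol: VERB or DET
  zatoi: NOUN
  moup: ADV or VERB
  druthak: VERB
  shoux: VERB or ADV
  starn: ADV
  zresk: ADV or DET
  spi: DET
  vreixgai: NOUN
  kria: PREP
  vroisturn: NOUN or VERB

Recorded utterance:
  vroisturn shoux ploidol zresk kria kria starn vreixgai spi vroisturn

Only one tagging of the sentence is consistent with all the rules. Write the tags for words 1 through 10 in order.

VERB VERB VERB ADV PREP PREP ADV NOUN DET VERB

Candidates per position — 1:vroisturn {NOUN,VERB}; 2:shoux {VERB,ADV}; 3:ploidol {VERB,DET}; 4:zresk {ADV,DET}; 5:kria {PREP}; 6:kria {PREP}; 7:starn {ADV}; 8:vreixgai {NOUN}; 9:spi {DET}; 10:vroisturn {NOUN,VERB}.
Position 1: tagging it NOUN would leave rule 2 unsatisfiable, so it must be VERB.
Position 3: tagging it DET would leave rule 4 unsatisfiable, so it must be VERB.
Position 4: tagging it DET would leave rule 4 unsatisfiable, so it must be ADV.
Position 10: tagging it NOUN would leave rule 1 unsatisfiable, so it must be VERB.
Position 2: tagging it ADV would leave rule 5 unsatisfiable, so it must be VERB.
The unique satisfying tagging is: VERB VERB VERB ADV PREP PREP ADV NOUN DET VERB.
Check: rule 1 satisfied; rule 2 satisfied; rule 3 satisfied; rule 4 satisfied; rule 5 satisfied.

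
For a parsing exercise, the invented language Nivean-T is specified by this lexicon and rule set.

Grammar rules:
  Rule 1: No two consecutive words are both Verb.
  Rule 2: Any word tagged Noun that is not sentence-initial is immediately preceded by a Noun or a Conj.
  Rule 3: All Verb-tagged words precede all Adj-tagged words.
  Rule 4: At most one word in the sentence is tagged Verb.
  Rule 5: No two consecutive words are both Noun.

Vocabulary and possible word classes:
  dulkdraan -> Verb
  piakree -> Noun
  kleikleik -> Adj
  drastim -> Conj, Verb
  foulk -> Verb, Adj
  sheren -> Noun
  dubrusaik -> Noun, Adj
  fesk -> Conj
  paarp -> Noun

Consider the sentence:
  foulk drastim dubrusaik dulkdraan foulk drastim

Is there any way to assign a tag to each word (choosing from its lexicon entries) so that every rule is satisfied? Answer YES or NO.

Candidates per position — 1:foulk {Verb,Adj}; 2:drastim {Conj,Verb}; 3:dubrusaik {Noun,Adj}; 4:dulkdraan {Verb}; 5:foulk {Verb,Adj}; 6:drastim {Conj,Verb}.
Every candidate sequence violates at least one rule; no consistent tagging exists.

NO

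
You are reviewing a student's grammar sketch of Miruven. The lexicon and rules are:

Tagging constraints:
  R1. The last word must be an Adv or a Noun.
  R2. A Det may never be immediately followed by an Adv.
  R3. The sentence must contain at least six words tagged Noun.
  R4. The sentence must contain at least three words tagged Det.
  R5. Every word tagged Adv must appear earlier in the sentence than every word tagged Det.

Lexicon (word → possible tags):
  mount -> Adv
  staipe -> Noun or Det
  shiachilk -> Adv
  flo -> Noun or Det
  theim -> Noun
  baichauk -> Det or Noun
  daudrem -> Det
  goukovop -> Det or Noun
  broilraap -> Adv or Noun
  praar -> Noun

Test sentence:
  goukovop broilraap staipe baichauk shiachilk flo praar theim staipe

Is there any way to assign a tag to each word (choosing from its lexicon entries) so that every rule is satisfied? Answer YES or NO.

NO

Candidates per position — 1:goukovop {Det,Noun}; 2:broilraap {Adv,Noun}; 3:staipe {Noun,Det}; 4:baichauk {Det,Noun}; 5:shiachilk {Adv}; 6:flo {Noun,Det}; 7:praar {Noun}; 8:theim {Noun}; 9:staipe {Noun,Det}.
Every candidate sequence violates at least one rule; no consistent tagging exists.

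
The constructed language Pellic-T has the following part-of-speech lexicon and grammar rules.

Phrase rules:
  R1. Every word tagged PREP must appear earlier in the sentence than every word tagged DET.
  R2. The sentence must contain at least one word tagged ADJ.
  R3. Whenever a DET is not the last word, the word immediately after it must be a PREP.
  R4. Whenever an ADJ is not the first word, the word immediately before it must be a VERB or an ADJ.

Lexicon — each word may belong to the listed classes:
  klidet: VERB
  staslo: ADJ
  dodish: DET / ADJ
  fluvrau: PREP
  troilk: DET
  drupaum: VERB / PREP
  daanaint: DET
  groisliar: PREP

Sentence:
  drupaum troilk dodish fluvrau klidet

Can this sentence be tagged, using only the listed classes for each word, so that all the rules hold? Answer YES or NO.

Candidates per position — 1:drupaum {VERB,PREP}; 2:troilk {DET}; 3:dodish {DET,ADJ}; 4:fluvrau {PREP}; 5:klidet {VERB}.
Rule 1 cannot be satisfied by any choice of tags from the lexicon.
So there is no consistent tagging.

NO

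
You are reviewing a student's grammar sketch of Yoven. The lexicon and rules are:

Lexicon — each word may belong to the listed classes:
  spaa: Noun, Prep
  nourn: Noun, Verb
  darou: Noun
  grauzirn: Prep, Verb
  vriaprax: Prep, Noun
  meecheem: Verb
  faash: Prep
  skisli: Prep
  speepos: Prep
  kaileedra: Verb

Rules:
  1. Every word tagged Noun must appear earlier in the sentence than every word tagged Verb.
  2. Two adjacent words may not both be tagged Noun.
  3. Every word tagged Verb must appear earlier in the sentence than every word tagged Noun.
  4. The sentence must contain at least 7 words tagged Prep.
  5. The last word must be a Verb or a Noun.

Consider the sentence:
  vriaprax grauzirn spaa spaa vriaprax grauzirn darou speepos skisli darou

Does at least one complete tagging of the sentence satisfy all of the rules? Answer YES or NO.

YES

Candidates per position — 1:vriaprax {Prep,Noun}; 2:grauzirn {Prep,Verb}; 3:spaa {Noun,Prep}; 4:spaa {Noun,Prep}; 5:vriaprax {Prep,Noun}; 6:grauzirn {Prep,Verb}; 7:darou {Noun}; 8:speepos {Prep}; 9:skisli {Prep}; 10:darou {Noun}.
One satisfying assignment: Prep Prep Prep Noun Prep Prep Noun Prep Prep Noun.
Verifying each rule — rule 1 ok; rule 2 ok; rule 3 ok; rule 4 ok; rule 5 ok.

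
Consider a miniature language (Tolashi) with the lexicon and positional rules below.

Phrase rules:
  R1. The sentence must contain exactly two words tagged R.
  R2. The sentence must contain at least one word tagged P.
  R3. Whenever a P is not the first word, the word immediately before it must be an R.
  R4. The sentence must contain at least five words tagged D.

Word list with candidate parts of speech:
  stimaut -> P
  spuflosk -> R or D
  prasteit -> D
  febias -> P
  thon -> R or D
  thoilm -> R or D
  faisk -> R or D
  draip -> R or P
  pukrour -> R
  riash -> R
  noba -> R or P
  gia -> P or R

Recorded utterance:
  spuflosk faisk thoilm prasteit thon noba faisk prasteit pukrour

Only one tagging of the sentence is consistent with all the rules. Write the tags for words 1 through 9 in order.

D D D D R P D D R

Candidates per position — 1:spuflosk {R,D}; 2:faisk {R,D}; 3:thoilm {R,D}; 4:prasteit {D}; 5:thon {R,D}; 6:noba {R,P}; 7:faisk {R,D}; 8:prasteit {D}; 9:pukrour {R}.
Word 6 cannot be R — rule 2 would then fail for every completion. It is P.
Word 5 cannot be D — rule 3 would then fail for every completion. It is R.
Word 7 cannot be R — rule 1 would then fail for every completion. It is D.
Word 1 cannot be R — rule 1 would then fail for every completion. It is D.
Word 2 cannot be R — rule 1 would then fail for every completion. It is D.
Word 3 cannot be R — rule 1 would then fail for every completion. It is D.
The only consistent sequence is: D D D D R P D D R.
Checking: rule 1 ok; rule 2 ok; rule 3 ok; rule 4 ok.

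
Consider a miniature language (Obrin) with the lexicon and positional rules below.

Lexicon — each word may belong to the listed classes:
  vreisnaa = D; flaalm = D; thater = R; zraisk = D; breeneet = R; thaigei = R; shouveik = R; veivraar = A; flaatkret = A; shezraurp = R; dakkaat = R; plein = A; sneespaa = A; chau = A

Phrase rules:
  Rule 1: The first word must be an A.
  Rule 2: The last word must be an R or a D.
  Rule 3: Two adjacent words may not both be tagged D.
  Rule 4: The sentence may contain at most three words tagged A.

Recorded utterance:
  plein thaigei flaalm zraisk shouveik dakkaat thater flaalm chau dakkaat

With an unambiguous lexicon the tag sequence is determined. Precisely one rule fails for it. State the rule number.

Fixed tagging: A R D D R R R D A R.
Applying the rules: R1 pass, R2 pass, R3 fail, R4 pass.
Only rule 3 fails.

3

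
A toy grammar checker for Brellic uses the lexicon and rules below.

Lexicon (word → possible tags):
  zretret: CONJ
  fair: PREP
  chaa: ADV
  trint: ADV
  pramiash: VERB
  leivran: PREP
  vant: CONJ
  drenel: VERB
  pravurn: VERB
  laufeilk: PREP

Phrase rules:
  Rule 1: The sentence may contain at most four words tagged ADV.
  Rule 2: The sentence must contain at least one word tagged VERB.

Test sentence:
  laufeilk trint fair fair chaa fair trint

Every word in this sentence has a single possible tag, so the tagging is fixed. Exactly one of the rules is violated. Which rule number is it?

Fixed tagging: PREP ADV PREP PREP ADV PREP ADV.
Rule check: R1 ok, R2 fails.
Only rule 2 fails.

2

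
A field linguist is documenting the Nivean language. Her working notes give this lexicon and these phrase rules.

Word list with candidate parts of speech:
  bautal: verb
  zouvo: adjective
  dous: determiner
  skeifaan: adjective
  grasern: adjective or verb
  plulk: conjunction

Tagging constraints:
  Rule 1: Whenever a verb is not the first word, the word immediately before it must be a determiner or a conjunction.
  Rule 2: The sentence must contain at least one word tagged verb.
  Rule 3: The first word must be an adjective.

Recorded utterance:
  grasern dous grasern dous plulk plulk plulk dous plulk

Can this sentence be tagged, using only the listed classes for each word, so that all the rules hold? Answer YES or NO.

YES

Candidates per position — 1:grasern {adjective,verb}; 2:dous {determiner}; 3:grasern {adjective,verb}; 4:dous {determiner}; 5:plulk {conjunction}; 6:plulk {conjunction}; 7:plulk {conjunction}; 8:dous {determiner}; 9:plulk {conjunction}.
One satisfying assignment: adjective determiner verb determiner conjunction conjunction conjunction determiner conjunction.
Check: rule 1 ok; rule 2 ok; rule 3 ok.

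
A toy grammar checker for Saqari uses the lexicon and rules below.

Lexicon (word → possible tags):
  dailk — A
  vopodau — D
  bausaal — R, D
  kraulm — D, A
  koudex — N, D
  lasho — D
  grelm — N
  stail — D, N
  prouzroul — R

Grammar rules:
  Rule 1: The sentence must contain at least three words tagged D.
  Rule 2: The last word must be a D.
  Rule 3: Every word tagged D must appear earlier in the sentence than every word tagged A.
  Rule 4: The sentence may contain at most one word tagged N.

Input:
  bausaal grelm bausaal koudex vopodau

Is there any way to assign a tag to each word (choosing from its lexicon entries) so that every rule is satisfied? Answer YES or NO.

YES

Candidates per position — 1:bausaal {R,D}; 2:grelm {N}; 3:bausaal {R,D}; 4:koudex {N,D}; 5:vopodau {D}.
One satisfying assignment: D N R D D.
Verifying each rule — rule 1 ok; rule 2 ok; rule 3 ok; rule 4 ok.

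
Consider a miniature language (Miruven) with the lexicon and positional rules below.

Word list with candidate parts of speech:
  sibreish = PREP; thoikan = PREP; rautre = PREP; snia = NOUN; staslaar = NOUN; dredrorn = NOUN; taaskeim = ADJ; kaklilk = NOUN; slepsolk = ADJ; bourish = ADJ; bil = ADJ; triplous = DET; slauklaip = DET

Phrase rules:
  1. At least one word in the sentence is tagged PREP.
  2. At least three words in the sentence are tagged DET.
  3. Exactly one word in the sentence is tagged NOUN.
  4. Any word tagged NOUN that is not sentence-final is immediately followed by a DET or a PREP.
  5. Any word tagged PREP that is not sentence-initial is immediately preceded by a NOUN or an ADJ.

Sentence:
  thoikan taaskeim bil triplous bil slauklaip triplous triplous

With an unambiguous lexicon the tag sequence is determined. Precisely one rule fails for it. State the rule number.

Fixed tagging: PREP ADJ ADJ DET ADJ DET DET DET.
Checking each rule: R1 ok, R2 ok, R3 fails, R4 ok, R5 ok.
Only rule 3 fails.

3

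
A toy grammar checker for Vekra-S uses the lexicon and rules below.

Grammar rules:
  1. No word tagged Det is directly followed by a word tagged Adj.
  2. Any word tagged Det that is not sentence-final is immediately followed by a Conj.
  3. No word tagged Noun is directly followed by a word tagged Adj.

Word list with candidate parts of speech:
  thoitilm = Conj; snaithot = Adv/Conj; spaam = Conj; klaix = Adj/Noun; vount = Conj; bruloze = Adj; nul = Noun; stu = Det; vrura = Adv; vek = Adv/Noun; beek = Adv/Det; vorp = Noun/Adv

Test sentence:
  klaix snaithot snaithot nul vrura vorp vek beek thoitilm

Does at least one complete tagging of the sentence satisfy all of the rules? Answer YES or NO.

YES

Candidates per position — 1:klaix {Adj,Noun}; 2:snaithot {Adv,Conj}; 3:snaithot {Adv,Conj}; 4:nul {Noun}; 5:vrura {Adv}; 6:vorp {Noun,Adv}; 7:vek {Adv,Noun}; 8:beek {Adv,Det}; 9:thoitilm {Conj}.
One satisfying assignment: Noun Adv Adv Noun Adv Noun Adv Adv Conj.
Verifying each rule — rule 1 ✓; rule 2 ✓; rule 3 ✓.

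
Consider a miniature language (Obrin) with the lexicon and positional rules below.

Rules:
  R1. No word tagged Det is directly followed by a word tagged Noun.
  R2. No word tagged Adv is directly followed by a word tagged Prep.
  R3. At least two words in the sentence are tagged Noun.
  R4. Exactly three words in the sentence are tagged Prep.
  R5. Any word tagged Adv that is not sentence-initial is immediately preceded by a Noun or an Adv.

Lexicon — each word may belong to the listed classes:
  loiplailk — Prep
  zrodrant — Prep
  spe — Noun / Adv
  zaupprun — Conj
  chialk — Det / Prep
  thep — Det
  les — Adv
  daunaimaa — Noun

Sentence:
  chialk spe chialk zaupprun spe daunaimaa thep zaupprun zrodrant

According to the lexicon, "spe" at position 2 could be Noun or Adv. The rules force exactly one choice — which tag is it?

Candidates per position — 1:chialk {Det,Prep}; 2:spe {Noun,Adv}; 3:chialk {Det,Prep}; 4:zaupprun {Conj}; 5:spe {Noun,Adv}; 6:daunaimaa {Noun}; 7:thep {Det}; 8:zaupprun {Conj}; 9:zrodrant {Prep}.
Position 1: tagging it Det would leave rule 4 unsatisfiable, so it must be Prep.
Position 2: tagging it Adv would leave rule 5 unsatisfiable, so it must be Noun.
Position 3: tagging it Det would leave rule 4 unsatisfiable, so it must be Prep.
Position 5: tagging it Adv would leave rule 5 unsatisfiable, so it must be Noun.
The unique satisfying tagging is: Prep Noun Prep Conj Noun Noun Det Conj Prep.
Rule-by-rule: rule 1 holds; rule 2 holds; rule 3 holds; rule 4 holds; rule 5 holds.

Noun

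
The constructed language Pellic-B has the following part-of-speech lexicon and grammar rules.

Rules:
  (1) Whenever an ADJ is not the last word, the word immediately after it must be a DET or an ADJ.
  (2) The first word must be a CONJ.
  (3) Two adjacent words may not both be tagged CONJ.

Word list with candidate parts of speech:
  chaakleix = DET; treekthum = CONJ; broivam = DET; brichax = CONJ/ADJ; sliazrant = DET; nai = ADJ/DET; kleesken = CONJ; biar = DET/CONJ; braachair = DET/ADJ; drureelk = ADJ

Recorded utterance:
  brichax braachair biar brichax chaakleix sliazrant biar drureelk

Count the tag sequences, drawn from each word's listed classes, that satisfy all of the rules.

Candidates per position — 1:brichax {CONJ,ADJ}; 2:braachair {DET,ADJ}; 3:biar {DET,CONJ}; 4:brichax {CONJ,ADJ}; 5:chaakleix {DET}; 6:sliazrant {DET}; 7:biar {DET,CONJ}; 8:drureelk {ADJ}.
There are 32 candidate sequences in total.
Checking each against the rules leaves 10 sequences.
Count = 10.

10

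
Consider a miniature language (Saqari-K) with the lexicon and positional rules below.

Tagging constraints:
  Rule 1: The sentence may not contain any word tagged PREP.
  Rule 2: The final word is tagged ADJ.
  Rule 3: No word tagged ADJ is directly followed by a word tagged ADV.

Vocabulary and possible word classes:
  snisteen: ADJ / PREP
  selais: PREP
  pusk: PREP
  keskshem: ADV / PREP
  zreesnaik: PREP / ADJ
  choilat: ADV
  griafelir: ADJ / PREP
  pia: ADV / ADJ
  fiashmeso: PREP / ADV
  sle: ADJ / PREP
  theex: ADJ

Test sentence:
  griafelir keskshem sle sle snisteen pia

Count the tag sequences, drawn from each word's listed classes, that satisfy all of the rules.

0

Candidates per position — 1:griafelir {ADJ,PREP}; 2:keskshem {ADV,PREP}; 3:sle {ADJ,PREP}; 4:sle {ADJ,PREP}; 5:snisteen {ADJ,PREP}; 6:pia {ADV,ADJ}.
There are 64 candidate sequences in total.
Every candidate sequence violates at least one rule; no consistent tagging exists.
Count = 0.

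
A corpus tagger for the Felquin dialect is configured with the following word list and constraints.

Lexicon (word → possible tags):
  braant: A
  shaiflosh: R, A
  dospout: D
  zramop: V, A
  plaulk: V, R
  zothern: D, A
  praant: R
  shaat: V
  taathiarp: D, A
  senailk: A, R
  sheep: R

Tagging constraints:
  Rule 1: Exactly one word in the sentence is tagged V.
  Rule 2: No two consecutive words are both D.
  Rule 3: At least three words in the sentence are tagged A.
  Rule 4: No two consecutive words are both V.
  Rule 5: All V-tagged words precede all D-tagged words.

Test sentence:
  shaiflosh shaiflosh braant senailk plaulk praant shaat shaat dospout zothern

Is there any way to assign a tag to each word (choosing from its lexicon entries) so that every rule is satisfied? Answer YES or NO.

Candidates per position — 1:shaiflosh {R,A}; 2:shaiflosh {R,A}; 3:braant {A}; 4:senailk {A,R}; 5:plaulk {V,R}; 6:praant {R}; 7:shaat {V}; 8:shaat {V}; 9:dospout {D}; 10:zothern {D,A}.
Rule 1 cannot be satisfied by any choice of tags from the lexicon.
So there is no consistent tagging.

NO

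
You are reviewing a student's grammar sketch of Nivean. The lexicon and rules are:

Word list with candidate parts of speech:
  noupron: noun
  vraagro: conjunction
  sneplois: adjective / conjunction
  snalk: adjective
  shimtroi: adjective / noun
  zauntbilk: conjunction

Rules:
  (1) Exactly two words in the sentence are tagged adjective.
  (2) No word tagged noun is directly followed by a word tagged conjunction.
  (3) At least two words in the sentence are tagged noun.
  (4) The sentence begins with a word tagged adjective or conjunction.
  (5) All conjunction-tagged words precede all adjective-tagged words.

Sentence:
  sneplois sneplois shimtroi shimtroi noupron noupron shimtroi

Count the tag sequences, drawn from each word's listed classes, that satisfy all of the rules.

7

Candidates per position — 1:sneplois {adjective,conjunction}; 2:sneplois {adjective,conjunction}; 3:shimtroi {adjective,noun}; 4:shimtroi {adjective,noun}; 5:noupron {noun}; 6:noupron {noun}; 7:shimtroi {adjective,noun}.
There are 32 candidate sequences in total.
Checking each against the rules leaves 7 sequences.
Count = 7.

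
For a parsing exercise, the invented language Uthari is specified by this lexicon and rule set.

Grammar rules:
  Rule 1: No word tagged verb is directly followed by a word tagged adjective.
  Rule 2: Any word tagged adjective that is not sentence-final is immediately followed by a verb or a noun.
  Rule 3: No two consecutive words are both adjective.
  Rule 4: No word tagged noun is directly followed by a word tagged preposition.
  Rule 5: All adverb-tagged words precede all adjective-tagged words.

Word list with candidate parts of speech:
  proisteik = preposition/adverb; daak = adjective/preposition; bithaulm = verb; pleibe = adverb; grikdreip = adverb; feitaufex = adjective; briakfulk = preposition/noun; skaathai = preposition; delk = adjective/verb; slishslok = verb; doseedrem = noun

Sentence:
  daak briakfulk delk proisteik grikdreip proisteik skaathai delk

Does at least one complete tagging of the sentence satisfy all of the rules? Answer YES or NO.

Candidates per position — 1:daak {adjective,preposition}; 2:briakfulk {preposition,noun}; 3:delk {adjective,verb}; 4:proisteik {preposition,adverb}; 5:grikdreip {adverb}; 6:proisteik {preposition,adverb}; 7:skaathai {preposition}; 8:delk {adjective,verb}.
One satisfying assignment: preposition preposition verb adverb adverb adverb preposition verb.
Verifying each rule — rule 1 ok; rule 2 ok; rule 3 ok; rule 4 ok; rule 5 ok.

YES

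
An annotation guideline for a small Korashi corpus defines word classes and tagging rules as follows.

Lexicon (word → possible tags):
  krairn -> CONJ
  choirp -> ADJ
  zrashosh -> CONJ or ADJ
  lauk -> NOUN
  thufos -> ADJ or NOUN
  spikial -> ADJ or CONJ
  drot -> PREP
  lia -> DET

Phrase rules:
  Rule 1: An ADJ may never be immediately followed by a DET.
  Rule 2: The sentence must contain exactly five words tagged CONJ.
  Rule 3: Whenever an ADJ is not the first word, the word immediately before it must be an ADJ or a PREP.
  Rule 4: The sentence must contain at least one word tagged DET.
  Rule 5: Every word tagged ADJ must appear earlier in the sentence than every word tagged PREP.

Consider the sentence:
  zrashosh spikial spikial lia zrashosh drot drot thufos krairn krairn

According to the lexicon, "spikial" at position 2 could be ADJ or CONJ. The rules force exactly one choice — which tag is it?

CONJ

Candidates per position — 1:zrashosh {CONJ,ADJ}; 2:spikial {ADJ,CONJ}; 3:spikial {ADJ,CONJ}; 4:lia {DET}; 5:zrashosh {CONJ,ADJ}; 6:drot {PREP}; 7:drot {PREP}; 8:thufos {ADJ,NOUN}; 9:krairn {CONJ}; 10:krairn {CONJ}.
At position 3, choosing ADJ makes rule 1 impossible to satisfy; hence CONJ.
At position 5, choosing ADJ makes rule 3 impossible to satisfy; hence CONJ.
At position 8, choosing ADJ makes rule 5 impossible to satisfy; hence NOUN.
Position 2: the remaining choice is settled jointly with positions 1 — only CONJ at position 2 is part of a tagging that satisfies every rule.
The only consistent sequence is: ADJ CONJ CONJ DET CONJ PREP PREP NOUN CONJ CONJ.
Verifying each rule — rule 1 ✓; rule 2 ✓; rule 3 ✓; rule 4 ✓; rule 5 ✓.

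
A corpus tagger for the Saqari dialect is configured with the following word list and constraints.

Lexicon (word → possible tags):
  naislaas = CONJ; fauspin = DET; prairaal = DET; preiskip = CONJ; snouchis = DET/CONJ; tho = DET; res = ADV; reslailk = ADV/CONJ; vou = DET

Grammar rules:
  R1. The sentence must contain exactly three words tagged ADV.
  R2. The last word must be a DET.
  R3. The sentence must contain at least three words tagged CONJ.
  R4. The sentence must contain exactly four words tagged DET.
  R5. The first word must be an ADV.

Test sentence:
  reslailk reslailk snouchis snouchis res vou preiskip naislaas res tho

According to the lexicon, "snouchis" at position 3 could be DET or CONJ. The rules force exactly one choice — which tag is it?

DET

Candidates per position — 1:reslailk {ADV,CONJ}; 2:reslailk {ADV,CONJ}; 3:snouchis {DET,CONJ}; 4:snouchis {DET,CONJ}; 5:res {ADV}; 6:vou {DET}; 7:preiskip {CONJ}; 8:naislaas {CONJ}; 9:res {ADV}; 10:tho {DET}.
At position 1, choosing CONJ makes rule 5 impossible to satisfy; hence ADV.
At position 2, choosing ADV makes rule 1 impossible to satisfy; hence CONJ.
At position 3, choosing CONJ makes rule 4 impossible to satisfy; hence DET.
At position 4, choosing CONJ makes rule 4 impossible to satisfy; hence DET.
The only consistent sequence is: ADV CONJ DET DET ADV DET CONJ CONJ ADV DET.
Checking: rule 1 holds; rule 2 holds; rule 3 holds; rule 4 holds; rule 5 holds.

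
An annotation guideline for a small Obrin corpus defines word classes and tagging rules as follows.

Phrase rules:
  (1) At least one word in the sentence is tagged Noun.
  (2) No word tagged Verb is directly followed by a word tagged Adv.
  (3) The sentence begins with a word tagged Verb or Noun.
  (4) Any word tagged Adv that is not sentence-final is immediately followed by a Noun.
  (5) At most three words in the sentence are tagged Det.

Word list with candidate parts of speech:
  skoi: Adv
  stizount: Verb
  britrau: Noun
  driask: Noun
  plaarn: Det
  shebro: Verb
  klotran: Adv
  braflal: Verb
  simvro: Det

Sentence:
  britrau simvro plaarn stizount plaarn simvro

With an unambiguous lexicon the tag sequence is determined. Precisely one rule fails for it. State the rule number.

5

Fixed tagging: Noun Det Det Verb Det Det.
Applying the rules: R1 pass, R2 pass, R3 pass, R4 pass, R5 fail.
Only rule 5 fails.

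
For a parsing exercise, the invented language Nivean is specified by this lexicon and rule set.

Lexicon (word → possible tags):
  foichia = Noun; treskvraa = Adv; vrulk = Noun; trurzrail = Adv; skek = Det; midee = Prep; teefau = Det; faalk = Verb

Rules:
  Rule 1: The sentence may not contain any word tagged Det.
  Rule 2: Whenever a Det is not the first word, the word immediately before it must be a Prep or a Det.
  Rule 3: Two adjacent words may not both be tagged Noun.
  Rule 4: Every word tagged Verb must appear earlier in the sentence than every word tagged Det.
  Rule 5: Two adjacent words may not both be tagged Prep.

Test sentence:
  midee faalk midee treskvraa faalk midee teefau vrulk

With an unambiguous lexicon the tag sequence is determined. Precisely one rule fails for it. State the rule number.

1

Fixed tagging: Prep Verb Prep Adv Verb Prep Det Noun.
Applying the rules: R1 fail, R2 pass, R3 pass, R4 pass, R5 pass.
Only rule 1 fails.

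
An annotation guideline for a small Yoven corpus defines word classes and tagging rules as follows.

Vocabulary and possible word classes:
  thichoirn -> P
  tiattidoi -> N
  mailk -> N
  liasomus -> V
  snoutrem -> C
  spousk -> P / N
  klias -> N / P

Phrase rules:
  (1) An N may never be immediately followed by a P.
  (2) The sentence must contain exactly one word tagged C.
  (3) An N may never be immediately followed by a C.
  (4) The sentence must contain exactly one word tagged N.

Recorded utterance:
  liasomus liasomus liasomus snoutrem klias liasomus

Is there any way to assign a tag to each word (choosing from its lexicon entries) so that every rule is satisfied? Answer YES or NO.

YES

Candidates per position — 1:liasomus {V}; 2:liasomus {V}; 3:liasomus {V}; 4:snoutrem {C}; 5:klias {N,P}; 6:liasomus {V}.
One satisfying assignment: V V V C N V.
Check: rule 1 satisfied; rule 2 satisfied; rule 3 satisfied; rule 4 satisfied.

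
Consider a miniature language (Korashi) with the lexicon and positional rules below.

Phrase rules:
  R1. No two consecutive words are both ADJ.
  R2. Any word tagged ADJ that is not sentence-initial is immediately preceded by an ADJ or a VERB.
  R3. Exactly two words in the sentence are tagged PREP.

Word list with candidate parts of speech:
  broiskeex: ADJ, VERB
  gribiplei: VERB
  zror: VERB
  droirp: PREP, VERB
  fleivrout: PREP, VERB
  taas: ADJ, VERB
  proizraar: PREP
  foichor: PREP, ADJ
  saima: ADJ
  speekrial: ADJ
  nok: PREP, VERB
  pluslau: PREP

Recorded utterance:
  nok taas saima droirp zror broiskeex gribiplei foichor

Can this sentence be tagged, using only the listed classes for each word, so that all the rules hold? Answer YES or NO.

Candidates per position — 1:nok {PREP,VERB}; 2:taas {ADJ,VERB}; 3:saima {ADJ}; 4:droirp {PREP,VERB}; 5:zror {VERB}; 6:broiskeex {ADJ,VERB}; 7:gribiplei {VERB}; 8:foichor {PREP,ADJ}.
One satisfying assignment: VERB VERB ADJ PREP VERB VERB VERB PREP.
Verifying each rule — rule 1 holds; rule 2 holds; rule 3 holds.

YES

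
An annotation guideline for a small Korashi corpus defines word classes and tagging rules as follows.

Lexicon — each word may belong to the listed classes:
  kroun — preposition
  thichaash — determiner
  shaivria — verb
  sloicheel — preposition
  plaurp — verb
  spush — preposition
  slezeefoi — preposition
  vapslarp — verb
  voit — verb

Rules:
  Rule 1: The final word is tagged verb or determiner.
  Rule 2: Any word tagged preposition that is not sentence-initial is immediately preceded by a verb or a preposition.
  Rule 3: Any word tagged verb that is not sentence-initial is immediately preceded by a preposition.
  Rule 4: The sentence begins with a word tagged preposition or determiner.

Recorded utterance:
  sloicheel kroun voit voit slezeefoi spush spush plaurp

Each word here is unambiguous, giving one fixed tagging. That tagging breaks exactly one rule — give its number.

Fixed tagging: preposition preposition verb verb preposition preposition preposition verb.
Applying the rules: R1 ok, R2 ok, R3 fails, R4 ok.
Only rule 3 fails.

3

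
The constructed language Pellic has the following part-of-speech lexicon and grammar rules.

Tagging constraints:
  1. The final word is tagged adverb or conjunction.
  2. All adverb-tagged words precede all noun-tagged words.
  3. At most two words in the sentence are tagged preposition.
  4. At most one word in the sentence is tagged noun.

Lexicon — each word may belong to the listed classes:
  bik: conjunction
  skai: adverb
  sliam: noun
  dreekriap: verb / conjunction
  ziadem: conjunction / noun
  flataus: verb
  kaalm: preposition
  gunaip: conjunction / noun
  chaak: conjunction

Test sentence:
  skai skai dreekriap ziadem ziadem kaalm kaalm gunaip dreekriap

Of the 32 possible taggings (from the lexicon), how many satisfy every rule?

8

Candidates per position — 1:skai {adverb}; 2:skai {adverb}; 3:dreekriap {verb,conjunction}; 4:ziadem {conjunction,noun}; 5:ziadem {conjunction,noun}; 6:kaalm {preposition}; 7:kaalm {preposition}; 8:gunaip {conjunction,noun}; 9:dreekriap {verb,conjunction}.
There are 32 candidate sequences in total.
Checking each against the rules leaves 8 sequences.
Count = 8.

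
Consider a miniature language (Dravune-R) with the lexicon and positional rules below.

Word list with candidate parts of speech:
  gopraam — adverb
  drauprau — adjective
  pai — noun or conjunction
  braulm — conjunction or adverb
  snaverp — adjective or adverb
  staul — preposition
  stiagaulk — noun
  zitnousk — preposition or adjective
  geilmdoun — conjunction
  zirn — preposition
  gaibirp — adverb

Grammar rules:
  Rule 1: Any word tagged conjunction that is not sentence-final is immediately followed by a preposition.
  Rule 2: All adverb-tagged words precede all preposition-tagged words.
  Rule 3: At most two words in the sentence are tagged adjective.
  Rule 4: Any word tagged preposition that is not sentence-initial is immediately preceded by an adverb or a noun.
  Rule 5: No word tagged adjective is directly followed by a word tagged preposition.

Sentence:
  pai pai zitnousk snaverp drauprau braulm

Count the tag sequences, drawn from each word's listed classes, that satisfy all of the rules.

Candidates per position — 1:pai {noun,conjunction}; 2:pai {noun,conjunction}; 3:zitnousk {preposition,adjective}; 4:snaverp {adjective,adverb}; 5:drauprau {adjective}; 6:braulm {conjunction,adverb}.
There are 32 candidate sequences in total.
The sequences that satisfy every rule: noun noun preposition adjective adjective conjunction; noun noun adjective adverb adjective conjunction; noun noun adjective adverb adjective adverb.
Count = 3.

3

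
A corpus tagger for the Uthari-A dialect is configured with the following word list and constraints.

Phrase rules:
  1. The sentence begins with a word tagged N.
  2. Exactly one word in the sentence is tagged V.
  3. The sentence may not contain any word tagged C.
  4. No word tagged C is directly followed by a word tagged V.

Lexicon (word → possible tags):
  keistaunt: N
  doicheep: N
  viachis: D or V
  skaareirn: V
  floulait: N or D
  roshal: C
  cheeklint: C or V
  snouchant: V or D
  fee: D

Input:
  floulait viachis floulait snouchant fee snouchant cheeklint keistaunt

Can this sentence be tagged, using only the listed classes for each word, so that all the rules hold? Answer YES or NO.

YES

Candidates per position — 1:floulait {N,D}; 2:viachis {D,V}; 3:floulait {N,D}; 4:snouchant {V,D}; 5:fee {D}; 6:snouchant {V,D}; 7:cheeklint {C,V}; 8:keistaunt {N}.
One satisfying assignment: N D N D D D V N.
Check: rule 1 ok; rule 2 ok; rule 3 ok; rule 4 ok.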